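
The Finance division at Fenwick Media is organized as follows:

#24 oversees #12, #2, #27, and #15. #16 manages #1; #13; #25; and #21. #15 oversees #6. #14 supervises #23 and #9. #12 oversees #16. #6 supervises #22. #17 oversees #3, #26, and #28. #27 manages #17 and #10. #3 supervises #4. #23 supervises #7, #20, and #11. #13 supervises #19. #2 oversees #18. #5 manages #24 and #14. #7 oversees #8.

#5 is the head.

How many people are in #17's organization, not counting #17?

4

#17 directly manages #3, #26, #28. Under #3: #4 (1). #26 has no reports. #28 has no reports. So #17's organization is 3 direct reports plus everyone under them: 2 + 1 + 1 = 4.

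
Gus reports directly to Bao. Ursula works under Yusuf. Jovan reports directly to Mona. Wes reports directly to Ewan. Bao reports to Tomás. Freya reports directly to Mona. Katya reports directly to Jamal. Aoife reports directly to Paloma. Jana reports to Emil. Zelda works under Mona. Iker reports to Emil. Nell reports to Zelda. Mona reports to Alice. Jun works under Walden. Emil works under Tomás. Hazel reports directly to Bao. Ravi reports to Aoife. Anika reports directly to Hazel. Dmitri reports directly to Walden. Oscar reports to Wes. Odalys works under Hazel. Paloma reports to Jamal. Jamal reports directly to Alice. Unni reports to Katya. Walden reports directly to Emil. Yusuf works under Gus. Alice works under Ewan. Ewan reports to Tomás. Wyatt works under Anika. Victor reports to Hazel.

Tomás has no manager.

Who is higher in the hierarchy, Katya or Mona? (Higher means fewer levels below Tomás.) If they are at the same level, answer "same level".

Katya is 4 levels below Tomás; Mona is 3. Mona is higher.

Mona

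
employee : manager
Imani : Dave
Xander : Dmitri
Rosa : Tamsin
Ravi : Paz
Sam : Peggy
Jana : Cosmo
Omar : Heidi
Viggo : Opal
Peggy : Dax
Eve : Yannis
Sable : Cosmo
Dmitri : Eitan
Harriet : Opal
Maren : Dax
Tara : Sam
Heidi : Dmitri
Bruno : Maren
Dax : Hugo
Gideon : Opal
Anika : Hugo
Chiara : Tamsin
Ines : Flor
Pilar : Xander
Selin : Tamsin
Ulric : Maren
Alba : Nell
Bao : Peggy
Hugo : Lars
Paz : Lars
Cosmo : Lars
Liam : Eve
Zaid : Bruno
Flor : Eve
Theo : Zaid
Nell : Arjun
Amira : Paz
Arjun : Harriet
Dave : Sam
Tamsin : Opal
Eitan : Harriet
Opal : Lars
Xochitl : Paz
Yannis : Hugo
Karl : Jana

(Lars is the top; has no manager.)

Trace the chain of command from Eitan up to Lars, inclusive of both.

Eitan reports to Harriet. Harriet reports to Opal. Opal reports to Lars. Lars is at the top.

Eitan -> Harriet -> Opal -> Lars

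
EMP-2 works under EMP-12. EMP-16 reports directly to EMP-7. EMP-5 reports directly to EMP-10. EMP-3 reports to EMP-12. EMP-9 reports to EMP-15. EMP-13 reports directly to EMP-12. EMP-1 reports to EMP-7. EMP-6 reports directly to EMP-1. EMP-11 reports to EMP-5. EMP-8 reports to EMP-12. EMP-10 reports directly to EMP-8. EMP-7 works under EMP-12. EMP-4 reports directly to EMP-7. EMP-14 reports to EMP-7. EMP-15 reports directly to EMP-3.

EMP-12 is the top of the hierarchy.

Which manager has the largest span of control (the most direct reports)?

EMP-12

Direct-report counts: EMP-12 has 5; EMP-8 has 1; EMP-10 has 1; EMP-5 has 1; EMP-3 has 1; EMP-15 has 1; EMP-7 has 4; EMP-1 has 1. The largest is 5, held by EMP-12.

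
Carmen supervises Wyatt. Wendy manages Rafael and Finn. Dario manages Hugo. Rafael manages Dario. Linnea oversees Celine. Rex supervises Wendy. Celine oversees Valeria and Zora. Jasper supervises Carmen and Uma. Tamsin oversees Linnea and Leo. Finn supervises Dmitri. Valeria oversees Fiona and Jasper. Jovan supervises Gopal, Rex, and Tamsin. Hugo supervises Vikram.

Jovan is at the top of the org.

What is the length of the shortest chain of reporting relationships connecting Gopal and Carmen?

Gopal is 1 level below Jovan, and Carmen is 6 levels below Jovan (their lowest common manager). The shortest path runs up from Gopal to Jovan and back down to Carmen: 1 + 6 = 7 links.

7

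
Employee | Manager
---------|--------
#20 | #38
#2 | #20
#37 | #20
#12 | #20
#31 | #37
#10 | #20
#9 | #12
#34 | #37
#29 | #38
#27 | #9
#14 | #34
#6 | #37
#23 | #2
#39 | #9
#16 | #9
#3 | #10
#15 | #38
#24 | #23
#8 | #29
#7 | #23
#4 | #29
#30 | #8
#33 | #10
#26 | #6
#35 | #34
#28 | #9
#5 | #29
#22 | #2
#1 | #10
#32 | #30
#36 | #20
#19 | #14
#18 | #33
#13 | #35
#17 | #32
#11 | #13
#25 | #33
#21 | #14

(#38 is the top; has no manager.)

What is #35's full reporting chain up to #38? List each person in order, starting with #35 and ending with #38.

#35 reports to #34. #34 reports to #37. #37 reports to #20. #20 reports to #38. #38 is at the top.

#35 -> #34 -> #37 -> #20 -> #38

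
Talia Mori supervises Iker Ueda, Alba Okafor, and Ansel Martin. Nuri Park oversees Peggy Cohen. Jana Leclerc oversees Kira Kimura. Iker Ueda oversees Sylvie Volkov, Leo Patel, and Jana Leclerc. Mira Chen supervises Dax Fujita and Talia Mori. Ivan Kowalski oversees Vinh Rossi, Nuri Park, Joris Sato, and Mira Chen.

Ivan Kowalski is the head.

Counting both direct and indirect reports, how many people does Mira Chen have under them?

9

Mira Chen directly manages Talia Mori, Dax Fujita. Under Talia Mori: Alba Okafor, Ansel Martin, Iker Ueda, Jana Leclerc, Kira Kimura, Leo Patel, Sylvie Volkov (7). Dax Fujita has no reports. So Mira Chen's organization is 2 direct reports plus everyone under them: 8 + 1 = 9.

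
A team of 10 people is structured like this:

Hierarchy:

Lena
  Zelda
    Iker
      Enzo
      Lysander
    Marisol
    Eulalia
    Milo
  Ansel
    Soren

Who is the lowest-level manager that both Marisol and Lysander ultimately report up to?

Zelda

Marisol's chain of managers is Zelda, Lena. Lysander's chain of managers is Iker, Zelda, Lena. The first manager that appears in both chains is Zelda.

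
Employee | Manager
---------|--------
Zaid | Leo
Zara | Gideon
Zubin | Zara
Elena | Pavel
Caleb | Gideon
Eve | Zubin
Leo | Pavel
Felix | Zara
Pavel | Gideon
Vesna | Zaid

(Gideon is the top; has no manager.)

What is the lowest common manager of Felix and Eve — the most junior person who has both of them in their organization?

Zara

Felix's chain of managers is Zara, Gideon. Eve's chain of managers is Zubin, Zara, Gideon. The first manager that appears in both chains is Zara.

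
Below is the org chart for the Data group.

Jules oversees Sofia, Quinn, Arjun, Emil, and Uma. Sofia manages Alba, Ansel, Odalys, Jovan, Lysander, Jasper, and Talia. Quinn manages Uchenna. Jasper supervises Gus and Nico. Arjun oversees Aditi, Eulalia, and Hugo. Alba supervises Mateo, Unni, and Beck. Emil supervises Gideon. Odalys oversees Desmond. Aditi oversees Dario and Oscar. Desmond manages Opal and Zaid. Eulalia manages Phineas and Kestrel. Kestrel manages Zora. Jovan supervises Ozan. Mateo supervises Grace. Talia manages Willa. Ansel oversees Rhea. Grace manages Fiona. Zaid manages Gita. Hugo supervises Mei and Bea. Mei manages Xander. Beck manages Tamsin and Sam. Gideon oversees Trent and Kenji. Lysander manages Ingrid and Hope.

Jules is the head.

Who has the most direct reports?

Direct-report counts: Jules has 5; Emil has 1; Gideon has 2; Arjun has 3; Hugo has 2; Mei has 1; Eulalia has 2; Kestrel has 1; Aditi has 2; Quinn has 1; Sofia has 7; Lysander has 2; Ansel has 1; Talia has 1; Jovan has 1; Odalys has 1; Desmond has 2; Zaid has 1; Alba has 3; Beck has 2; Mateo has 1; Grace has 1; Jasper has 2. The largest is 7, held by Sofia.

Sofia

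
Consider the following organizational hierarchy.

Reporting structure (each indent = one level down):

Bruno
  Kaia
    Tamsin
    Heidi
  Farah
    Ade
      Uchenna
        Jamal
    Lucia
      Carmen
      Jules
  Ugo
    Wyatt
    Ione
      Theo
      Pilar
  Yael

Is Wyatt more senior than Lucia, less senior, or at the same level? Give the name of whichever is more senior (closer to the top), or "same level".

same level

Both Wyatt and Lucia are 2 levels below Bruno.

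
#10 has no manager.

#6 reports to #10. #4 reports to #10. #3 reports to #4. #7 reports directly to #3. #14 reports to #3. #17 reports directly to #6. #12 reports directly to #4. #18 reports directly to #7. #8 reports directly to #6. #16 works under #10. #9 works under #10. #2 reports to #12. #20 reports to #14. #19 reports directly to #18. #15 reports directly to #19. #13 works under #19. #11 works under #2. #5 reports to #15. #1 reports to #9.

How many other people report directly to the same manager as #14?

#14 reports to #3. #3's other direct reports are #7 — 1 peer.

1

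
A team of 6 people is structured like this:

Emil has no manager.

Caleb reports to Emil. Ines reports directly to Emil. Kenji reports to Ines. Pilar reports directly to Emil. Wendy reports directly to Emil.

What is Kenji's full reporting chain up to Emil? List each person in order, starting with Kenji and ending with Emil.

Kenji reports to Ines. Ines reports to Emil. Emil is at the top.

Kenji -> Ines -> Emil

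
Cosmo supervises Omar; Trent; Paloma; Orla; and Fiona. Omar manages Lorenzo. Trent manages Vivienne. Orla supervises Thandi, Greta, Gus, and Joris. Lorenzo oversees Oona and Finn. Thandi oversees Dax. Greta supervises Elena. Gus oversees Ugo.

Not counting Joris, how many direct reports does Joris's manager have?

Joris reports to Orla. Orla's other direct reports are Thandi, Greta, Gus — 3 peers.

3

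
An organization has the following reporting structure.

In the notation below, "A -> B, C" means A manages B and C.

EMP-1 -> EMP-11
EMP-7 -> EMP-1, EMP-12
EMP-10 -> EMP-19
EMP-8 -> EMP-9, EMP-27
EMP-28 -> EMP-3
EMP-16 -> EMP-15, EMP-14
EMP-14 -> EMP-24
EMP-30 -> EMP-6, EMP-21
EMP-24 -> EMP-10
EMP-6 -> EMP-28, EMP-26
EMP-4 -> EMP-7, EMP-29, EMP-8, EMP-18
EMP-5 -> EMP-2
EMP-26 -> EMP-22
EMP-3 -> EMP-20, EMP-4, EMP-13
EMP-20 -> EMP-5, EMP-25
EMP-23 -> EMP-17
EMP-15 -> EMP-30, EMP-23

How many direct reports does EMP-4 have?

EMP-4 directly manages EMP-7, EMP-29, EMP-8, EMP-18. That is 4 direct reports.

4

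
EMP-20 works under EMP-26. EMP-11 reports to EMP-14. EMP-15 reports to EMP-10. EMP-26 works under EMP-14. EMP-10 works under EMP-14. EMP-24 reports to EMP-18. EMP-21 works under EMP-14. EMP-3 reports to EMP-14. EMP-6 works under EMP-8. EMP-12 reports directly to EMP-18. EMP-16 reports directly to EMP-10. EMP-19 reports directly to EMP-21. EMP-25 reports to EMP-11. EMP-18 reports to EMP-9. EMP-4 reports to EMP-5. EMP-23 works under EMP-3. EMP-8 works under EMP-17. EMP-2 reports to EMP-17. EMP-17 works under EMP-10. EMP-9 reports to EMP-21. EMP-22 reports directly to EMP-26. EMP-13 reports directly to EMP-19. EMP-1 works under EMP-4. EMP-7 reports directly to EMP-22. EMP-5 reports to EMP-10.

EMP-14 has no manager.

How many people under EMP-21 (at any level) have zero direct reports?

3

The people in EMP-21's organization with no one reporting to them are EMP-12, EMP-24, EMP-13. That is 3.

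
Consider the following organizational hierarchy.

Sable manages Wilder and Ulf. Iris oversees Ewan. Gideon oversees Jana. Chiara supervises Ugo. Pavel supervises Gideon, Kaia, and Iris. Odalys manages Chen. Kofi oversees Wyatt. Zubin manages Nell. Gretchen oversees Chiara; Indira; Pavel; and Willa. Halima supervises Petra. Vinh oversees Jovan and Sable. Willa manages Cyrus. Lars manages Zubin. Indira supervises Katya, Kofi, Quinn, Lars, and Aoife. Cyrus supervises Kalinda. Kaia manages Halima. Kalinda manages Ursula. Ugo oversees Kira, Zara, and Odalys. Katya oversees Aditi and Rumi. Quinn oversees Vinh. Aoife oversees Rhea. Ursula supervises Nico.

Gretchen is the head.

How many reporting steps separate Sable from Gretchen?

4

Chain from Sable up to Gretchen: Sable → Vinh → Quinn → Indira → Gretchen. That is 4 steps up, so Sable is 4 levels below Gretchen.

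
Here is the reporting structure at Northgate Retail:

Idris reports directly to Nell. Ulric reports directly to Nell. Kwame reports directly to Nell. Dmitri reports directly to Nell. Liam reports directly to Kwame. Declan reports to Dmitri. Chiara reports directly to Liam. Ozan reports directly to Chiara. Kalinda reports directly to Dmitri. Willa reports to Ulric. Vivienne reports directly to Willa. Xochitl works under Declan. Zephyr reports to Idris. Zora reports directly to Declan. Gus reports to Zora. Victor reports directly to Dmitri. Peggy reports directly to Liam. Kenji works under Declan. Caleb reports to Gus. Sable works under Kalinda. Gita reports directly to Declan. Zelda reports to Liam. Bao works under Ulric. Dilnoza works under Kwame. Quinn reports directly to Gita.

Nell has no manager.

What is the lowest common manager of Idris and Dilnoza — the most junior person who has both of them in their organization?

Nell

Idris's chain of managers is Nell. Dilnoza's chain of managers is Kwame, Nell. The first manager that appears in both chains is Nell.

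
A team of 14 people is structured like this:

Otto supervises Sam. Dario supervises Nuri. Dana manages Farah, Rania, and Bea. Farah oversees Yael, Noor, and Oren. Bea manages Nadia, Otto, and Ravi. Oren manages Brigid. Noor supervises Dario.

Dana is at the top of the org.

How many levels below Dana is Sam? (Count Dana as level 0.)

3

Chain from Sam up to Dana: Sam → Otto → Bea → Dana. That is 3 steps up, so Sam is 3 levels below Dana.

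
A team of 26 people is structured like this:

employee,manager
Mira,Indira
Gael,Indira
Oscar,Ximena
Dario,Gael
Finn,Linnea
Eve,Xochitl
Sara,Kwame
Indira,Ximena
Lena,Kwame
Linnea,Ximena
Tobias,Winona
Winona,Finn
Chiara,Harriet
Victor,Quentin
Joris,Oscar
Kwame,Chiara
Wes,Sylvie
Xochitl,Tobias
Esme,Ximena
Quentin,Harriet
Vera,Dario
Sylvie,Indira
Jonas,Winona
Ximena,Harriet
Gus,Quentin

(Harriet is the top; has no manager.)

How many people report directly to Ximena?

4

Ximena directly manages Indira, Linnea, Esme, Oscar. That is 4 direct reports.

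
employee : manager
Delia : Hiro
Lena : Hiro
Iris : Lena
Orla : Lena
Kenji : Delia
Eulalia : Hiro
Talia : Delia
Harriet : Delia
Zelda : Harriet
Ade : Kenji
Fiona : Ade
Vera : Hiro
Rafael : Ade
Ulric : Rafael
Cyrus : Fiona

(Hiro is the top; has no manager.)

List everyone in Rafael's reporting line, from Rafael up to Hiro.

Rafael reports to Ade. Ade reports to Kenji. Kenji reports to Delia. Delia reports to Hiro. Hiro is at the top.

Rafael -> Ade -> Kenji -> Delia -> Hiro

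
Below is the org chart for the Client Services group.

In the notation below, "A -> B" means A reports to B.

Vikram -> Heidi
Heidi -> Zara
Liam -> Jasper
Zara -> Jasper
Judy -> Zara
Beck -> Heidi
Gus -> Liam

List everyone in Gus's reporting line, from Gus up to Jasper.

Gus -> Liam -> Jasper

Gus reports to Liam. Liam reports to Jasper. Jasper is at the top.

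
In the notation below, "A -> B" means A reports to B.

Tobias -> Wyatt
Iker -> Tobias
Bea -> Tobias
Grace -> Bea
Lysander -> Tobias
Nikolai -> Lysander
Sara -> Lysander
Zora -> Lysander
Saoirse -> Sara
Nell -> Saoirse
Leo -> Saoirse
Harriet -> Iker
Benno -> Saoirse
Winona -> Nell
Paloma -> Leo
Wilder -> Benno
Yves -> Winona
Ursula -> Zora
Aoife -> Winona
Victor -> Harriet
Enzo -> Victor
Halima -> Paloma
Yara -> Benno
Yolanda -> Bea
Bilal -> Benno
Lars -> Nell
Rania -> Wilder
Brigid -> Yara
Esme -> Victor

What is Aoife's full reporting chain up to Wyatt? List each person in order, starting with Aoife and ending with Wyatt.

Aoife reports to Winona. Winona reports to Nell. Nell reports to Saoirse. Saoirse reports to Sara. Sara reports to Lysander. Lysander reports to Tobias. Tobias reports to Wyatt. Wyatt is at the top.

Aoife -> Winona -> Nell -> Saoirse -> Sara -> Lysander -> Tobias -> Wyatt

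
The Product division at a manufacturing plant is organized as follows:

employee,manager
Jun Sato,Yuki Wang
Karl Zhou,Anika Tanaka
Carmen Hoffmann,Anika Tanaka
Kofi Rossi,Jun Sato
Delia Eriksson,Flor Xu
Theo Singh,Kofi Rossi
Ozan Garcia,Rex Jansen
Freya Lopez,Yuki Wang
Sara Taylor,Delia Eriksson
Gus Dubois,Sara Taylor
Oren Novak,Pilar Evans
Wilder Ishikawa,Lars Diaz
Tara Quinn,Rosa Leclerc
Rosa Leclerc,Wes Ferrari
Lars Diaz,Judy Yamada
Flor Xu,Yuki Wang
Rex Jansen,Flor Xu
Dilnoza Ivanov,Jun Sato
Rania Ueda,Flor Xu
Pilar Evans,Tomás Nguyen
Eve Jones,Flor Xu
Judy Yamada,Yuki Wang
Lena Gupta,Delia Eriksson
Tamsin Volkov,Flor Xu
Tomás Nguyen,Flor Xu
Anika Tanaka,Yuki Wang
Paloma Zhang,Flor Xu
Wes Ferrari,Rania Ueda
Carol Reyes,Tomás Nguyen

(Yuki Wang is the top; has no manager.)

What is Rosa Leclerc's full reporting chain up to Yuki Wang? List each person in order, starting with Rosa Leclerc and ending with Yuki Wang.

Rosa Leclerc -> Wes Ferrari -> Rania Ueda -> Flor Xu -> Yuki Wang

Rosa Leclerc reports to Wes Ferrari. Wes Ferrari reports to Rania Ueda. Rania Ueda reports to Flor Xu. Flor Xu reports to Yuki Wang. Yuki Wang is at the top.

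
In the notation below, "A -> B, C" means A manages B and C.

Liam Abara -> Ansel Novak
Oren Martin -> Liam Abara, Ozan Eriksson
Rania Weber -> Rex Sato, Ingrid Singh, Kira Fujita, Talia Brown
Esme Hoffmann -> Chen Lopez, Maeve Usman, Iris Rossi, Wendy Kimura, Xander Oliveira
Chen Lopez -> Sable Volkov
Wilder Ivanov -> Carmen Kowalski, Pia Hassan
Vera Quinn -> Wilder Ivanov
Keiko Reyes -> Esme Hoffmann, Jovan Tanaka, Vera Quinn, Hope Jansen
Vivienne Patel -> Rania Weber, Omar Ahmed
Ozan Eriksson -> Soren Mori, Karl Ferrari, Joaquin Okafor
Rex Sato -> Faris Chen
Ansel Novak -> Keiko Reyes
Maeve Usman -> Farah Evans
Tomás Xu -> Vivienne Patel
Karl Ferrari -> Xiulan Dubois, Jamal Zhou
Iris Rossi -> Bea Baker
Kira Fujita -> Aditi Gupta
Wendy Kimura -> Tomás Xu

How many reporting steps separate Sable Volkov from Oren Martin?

6

Chain from Sable Volkov up to Oren Martin: Sable Volkov → Chen Lopez → Esme Hoffmann → Keiko Reyes → Ansel Novak → Liam Abara → Oren Martin. That is 6 steps up, so Sable Volkov is 6 levels below Oren Martin.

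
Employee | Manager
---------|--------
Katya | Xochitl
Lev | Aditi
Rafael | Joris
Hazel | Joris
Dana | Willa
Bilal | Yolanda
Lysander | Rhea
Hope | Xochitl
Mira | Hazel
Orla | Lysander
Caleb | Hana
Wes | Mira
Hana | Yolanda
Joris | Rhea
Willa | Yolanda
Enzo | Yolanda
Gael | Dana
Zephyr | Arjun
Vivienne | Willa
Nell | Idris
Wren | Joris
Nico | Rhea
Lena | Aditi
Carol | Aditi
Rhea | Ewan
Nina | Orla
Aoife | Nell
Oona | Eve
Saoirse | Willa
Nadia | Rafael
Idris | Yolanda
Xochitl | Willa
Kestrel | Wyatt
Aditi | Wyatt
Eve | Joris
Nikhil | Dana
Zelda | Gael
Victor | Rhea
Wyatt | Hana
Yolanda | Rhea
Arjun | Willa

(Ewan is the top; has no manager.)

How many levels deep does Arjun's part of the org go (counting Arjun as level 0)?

1

The longest chain under Arjun runs Arjun → Zephyr, which is 1 level below Arjun.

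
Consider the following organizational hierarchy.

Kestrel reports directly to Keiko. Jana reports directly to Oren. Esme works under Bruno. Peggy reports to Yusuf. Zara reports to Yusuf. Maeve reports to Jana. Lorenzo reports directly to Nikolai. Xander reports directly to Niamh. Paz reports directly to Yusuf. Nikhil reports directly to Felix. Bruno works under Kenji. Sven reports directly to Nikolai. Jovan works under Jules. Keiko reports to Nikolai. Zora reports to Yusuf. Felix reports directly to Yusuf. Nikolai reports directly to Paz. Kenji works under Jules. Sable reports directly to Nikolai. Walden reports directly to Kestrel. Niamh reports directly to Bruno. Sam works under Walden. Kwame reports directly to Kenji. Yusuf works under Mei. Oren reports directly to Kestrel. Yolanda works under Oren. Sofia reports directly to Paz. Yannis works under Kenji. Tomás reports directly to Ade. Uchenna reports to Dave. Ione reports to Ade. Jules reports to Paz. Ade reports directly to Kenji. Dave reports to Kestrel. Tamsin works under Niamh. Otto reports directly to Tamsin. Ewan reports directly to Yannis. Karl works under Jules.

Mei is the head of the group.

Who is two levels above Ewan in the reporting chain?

Kenji

Ewan reports to Yannis, and Yannis reports to Kenji. So Ewan's skip-level manager is Kenji.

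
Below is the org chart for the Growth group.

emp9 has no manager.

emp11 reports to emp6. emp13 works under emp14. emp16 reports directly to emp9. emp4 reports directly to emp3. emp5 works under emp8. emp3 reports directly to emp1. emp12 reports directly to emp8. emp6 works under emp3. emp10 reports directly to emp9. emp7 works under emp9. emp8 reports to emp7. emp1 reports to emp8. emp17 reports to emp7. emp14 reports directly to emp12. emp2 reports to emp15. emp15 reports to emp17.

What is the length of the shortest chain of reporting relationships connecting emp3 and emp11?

2

emp11 is in emp3's organization: the chain from emp11 up to emp3 is emp11 → emp6 → emp3, which is 2 links.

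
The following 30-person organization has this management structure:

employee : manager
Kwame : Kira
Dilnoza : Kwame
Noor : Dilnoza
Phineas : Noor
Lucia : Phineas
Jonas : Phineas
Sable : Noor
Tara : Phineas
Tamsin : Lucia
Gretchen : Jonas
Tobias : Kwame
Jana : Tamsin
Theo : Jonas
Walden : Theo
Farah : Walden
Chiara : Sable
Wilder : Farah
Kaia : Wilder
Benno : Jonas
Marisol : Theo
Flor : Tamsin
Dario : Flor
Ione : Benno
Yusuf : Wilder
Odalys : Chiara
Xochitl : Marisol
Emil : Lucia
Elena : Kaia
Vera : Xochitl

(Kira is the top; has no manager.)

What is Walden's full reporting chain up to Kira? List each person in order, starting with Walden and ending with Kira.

Walden -> Theo -> Jonas -> Phineas -> Noor -> Dilnoza -> Kwame -> Kira

Walden reports to Theo. Theo reports to Jonas. Jonas reports to Phineas. Phineas reports to Noor. Noor reports to Dilnoza. Dilnoza reports to Kwame. Kwame reports to Kira. Kira is at the top.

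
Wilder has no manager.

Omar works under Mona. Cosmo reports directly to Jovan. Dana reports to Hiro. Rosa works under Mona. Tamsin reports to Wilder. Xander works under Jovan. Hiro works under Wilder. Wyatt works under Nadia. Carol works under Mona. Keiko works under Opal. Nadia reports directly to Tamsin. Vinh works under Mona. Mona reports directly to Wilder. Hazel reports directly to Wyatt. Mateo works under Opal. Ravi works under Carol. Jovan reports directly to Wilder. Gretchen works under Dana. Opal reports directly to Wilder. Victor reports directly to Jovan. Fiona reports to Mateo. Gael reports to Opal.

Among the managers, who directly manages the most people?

Direct-report counts: Wilder has 5; Tamsin has 1; Nadia has 1; Wyatt has 1; Mona has 4; Carol has 1; Opal has 3; Mateo has 1; Jovan has 3; Hiro has 1; Dana has 1. The largest is 5, held by Wilder.

Wilder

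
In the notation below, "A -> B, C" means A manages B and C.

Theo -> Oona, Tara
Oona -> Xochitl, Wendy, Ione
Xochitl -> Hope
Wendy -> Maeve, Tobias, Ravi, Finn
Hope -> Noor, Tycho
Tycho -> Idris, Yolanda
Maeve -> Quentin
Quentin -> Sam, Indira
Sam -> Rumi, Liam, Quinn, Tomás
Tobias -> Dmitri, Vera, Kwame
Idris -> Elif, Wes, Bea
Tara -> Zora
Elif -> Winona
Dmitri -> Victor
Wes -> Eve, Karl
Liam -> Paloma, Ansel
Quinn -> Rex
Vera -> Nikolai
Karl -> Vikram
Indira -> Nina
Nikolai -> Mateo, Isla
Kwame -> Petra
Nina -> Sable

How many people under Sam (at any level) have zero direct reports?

The people in Sam's organization with no one reporting to them are Tomás, Rex, Ansel, Paloma, Rumi. That is 5.

5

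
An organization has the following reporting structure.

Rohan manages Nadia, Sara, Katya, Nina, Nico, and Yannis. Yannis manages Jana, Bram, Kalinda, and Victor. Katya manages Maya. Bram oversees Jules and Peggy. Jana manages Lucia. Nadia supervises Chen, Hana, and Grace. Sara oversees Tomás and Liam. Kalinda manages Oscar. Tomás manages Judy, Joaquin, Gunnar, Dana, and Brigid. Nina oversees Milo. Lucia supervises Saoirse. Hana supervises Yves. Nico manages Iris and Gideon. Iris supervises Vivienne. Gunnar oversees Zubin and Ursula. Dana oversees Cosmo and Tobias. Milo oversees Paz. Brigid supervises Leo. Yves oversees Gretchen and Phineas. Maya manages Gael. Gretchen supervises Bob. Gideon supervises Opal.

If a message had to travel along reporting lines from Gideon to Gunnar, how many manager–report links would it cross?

Gideon is 2 levels below Rohan, and Gunnar is 3 levels below Rohan (their lowest common manager). The shortest path runs up from Gideon to Rohan and back down to Gunnar: 2 + 3 = 5 links.

5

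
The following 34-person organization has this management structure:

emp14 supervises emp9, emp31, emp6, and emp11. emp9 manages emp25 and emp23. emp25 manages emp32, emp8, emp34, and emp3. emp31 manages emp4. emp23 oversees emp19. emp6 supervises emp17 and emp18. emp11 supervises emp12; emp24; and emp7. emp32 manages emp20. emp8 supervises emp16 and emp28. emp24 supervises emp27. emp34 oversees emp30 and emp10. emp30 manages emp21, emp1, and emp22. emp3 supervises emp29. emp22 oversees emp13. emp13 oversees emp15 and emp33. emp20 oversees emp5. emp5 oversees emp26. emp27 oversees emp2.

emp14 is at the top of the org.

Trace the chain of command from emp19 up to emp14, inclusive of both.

emp19 reports to emp23. emp23 reports to emp9. emp9 reports to emp14. emp14 is at the top.

emp19 -> emp23 -> emp9 -> emp14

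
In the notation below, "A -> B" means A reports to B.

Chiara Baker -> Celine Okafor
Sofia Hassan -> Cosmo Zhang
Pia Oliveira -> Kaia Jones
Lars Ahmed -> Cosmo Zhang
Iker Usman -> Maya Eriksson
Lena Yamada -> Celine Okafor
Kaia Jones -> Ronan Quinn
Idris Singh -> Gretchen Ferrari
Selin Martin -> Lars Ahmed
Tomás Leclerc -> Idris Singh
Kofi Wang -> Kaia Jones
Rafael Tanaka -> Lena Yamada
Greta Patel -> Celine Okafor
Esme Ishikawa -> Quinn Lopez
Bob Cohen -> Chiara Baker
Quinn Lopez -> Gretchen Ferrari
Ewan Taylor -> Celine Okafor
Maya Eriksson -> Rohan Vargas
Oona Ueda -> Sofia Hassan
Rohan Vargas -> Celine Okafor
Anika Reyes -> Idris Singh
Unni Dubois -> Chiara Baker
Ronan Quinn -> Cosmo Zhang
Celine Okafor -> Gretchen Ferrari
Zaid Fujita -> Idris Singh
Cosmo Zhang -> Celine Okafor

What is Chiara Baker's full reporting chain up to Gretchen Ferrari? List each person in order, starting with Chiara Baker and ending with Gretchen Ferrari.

Chiara Baker -> Celine Okafor -> Gretchen Ferrari

Chiara Baker reports to Celine Okafor. Celine Okafor reports to Gretchen Ferrari. Gretchen Ferrari is at the top.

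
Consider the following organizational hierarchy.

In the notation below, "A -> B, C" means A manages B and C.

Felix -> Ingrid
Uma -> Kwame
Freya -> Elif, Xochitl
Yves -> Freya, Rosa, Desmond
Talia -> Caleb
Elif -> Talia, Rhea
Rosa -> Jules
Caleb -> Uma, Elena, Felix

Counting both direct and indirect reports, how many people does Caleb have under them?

5

Caleb directly manages Uma, Elena, Felix. Under Uma: Kwame (1). Elena has no reports. Under Felix: Ingrid (1). So Caleb's organization is 3 direct reports plus everyone under them: 2 + 1 + 2 = 5.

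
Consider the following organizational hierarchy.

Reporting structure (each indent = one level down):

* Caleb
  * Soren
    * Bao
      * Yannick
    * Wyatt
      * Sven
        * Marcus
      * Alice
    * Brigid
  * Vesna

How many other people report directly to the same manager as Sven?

1

Sven reports to Wyatt. Wyatt's other direct reports are Alice — 1 peer.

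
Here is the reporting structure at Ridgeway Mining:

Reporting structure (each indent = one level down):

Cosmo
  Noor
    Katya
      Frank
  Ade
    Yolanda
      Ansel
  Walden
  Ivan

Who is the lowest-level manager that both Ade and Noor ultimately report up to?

Ade's chain of managers is Cosmo. Noor's chain of managers is Cosmo. The first manager that appears in both chains is Cosmo.

Cosmo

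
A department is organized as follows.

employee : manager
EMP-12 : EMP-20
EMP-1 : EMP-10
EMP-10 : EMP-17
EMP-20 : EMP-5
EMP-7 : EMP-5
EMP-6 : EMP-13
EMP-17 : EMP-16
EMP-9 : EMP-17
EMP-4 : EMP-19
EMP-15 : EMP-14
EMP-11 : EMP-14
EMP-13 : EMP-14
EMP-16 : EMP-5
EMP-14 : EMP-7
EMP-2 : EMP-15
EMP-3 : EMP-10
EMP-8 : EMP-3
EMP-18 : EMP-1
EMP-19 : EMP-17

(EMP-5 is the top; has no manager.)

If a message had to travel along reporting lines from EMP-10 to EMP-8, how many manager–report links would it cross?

EMP-8 is in EMP-10's organization: the chain from EMP-8 up to EMP-10 is EMP-8 → EMP-3 → EMP-10, which is 2 links.

2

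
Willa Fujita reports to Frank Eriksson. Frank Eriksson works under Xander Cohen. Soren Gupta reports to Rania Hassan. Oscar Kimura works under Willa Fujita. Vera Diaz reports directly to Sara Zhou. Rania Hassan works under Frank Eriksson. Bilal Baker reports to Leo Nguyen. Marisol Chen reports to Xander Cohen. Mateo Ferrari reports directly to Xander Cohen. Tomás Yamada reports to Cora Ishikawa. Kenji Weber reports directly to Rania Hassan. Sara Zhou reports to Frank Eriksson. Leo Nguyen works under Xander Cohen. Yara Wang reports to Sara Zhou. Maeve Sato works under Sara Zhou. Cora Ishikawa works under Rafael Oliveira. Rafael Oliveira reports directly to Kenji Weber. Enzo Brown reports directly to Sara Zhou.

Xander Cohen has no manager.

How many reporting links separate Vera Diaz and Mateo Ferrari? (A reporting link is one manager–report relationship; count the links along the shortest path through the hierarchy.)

Vera Diaz is 3 levels below Xander Cohen, and Mateo Ferrari is 1 level below Xander Cohen (their lowest common manager). The shortest path runs up from Vera Diaz to Xander Cohen and back down to Mateo Ferrari: 3 + 1 = 4 links.

4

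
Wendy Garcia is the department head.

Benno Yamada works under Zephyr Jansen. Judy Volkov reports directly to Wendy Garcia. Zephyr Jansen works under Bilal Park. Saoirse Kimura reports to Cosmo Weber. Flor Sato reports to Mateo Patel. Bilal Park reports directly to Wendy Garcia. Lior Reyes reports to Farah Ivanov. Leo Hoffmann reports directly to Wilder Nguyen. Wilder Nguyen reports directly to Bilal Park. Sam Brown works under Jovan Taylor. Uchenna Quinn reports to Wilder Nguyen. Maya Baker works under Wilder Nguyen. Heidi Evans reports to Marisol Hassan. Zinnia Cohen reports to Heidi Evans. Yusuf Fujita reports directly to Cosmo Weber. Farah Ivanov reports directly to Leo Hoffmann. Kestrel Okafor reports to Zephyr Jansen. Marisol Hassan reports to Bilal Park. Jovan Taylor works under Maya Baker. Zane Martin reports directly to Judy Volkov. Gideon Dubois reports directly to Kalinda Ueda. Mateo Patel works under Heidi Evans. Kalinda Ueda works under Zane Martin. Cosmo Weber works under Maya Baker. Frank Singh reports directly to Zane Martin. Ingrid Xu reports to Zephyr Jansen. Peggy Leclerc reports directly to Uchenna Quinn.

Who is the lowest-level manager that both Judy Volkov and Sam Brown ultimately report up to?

Judy Volkov's chain of managers is Wendy Garcia. Sam Brown's chain of managers is Jovan Taylor, Maya Baker, Wilder Nguyen, Bilal Park, Wendy Garcia. The first manager that appears in both chains is Wendy Garcia.

Wendy Garcia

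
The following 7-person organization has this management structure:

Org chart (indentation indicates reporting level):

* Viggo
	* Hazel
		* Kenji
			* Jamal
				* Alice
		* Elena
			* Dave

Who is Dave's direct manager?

Dave reports directly to Elena.

Elena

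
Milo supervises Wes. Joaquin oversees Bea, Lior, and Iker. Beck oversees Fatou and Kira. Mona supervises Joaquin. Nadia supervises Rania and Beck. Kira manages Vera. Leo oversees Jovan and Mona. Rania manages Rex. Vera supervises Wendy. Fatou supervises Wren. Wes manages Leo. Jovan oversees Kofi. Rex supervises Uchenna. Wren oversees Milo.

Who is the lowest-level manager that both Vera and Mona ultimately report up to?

Vera's chain of managers is Kira, Beck, Nadia. Mona's chain of managers is Leo, Wes, Milo, Wren, Fatou, Beck, Nadia. The first manager that appears in both chains is Beck.

Beck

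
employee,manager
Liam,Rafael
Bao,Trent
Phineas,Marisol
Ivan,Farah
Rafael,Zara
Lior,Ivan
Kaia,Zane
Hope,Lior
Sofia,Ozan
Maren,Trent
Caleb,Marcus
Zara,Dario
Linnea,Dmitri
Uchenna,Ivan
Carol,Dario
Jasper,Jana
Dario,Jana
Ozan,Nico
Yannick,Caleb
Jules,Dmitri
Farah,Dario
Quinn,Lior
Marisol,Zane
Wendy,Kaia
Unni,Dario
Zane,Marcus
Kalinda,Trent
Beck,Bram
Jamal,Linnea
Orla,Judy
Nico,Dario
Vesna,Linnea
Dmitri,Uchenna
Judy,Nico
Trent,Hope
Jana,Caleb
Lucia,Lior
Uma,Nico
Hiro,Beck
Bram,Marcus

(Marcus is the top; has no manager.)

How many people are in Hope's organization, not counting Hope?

Hope directly manages Trent. Under Trent: Bao, Kalinda, Maren (3). That's 4 in total.

4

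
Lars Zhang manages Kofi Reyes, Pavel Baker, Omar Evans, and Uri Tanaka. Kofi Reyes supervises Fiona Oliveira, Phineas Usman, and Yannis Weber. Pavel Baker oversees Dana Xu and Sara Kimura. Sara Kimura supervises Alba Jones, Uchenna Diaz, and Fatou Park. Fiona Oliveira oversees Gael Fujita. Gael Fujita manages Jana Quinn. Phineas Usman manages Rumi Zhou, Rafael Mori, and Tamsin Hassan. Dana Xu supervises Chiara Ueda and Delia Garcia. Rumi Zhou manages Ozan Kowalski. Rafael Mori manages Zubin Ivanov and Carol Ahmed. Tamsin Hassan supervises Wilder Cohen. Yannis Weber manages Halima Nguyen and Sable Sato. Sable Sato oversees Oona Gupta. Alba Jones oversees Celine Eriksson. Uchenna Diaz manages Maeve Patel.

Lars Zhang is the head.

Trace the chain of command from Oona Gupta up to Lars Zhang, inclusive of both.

Oona Gupta -> Sable Sato -> Yannis Weber -> Kofi Reyes -> Lars Zhang

Oona Gupta reports to Sable Sato. Sable Sato reports to Yannis Weber. Yannis Weber reports to Kofi Reyes. Kofi Reyes reports to Lars Zhang. Lars Zhang is at the top.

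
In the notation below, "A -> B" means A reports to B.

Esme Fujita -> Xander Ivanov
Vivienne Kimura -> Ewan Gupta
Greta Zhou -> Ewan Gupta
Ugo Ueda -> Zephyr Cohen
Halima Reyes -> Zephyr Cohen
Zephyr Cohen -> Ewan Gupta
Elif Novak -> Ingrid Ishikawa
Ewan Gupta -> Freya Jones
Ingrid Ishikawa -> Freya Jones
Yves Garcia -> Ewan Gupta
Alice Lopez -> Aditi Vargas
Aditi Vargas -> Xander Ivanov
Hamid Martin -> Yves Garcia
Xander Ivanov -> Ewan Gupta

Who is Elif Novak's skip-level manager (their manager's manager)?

Freya Jones

Elif Novak reports to Ingrid Ishikawa, and Ingrid Ishikawa reports to Freya Jones. So Elif Novak's skip-level manager is Freya Jones.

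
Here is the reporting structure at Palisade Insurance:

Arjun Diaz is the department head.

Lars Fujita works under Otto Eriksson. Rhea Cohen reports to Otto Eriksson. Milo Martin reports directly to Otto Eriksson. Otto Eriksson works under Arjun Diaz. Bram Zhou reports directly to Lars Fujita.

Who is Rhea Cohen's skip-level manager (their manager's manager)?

Arjun Diaz

Rhea Cohen reports to Otto Eriksson, and Otto Eriksson reports to Arjun Diaz. So Rhea Cohen's skip-level manager is Arjun Diaz.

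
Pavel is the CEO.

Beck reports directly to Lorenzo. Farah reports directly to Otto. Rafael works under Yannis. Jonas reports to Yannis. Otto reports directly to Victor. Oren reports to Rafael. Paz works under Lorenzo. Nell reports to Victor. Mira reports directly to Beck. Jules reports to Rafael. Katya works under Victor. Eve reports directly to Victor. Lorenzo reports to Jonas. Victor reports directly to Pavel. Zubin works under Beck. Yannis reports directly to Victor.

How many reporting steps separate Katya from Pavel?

2

Chain from Katya up to Pavel: Katya → Victor → Pavel. That is 2 steps up, so Katya is 2 levels below Pavel.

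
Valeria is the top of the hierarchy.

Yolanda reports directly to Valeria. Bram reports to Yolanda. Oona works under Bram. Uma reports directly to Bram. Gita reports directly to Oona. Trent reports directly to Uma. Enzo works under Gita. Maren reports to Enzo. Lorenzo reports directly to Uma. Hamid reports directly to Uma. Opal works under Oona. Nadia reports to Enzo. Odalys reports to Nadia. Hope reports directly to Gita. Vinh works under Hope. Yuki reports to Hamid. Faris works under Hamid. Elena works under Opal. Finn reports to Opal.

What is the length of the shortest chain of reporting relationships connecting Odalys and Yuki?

Odalys is 5 levels below Bram, and Yuki is 3 levels below Bram (their lowest common manager). The shortest path runs up from Odalys to Bram and back down to Yuki: 5 + 3 = 8 links.

8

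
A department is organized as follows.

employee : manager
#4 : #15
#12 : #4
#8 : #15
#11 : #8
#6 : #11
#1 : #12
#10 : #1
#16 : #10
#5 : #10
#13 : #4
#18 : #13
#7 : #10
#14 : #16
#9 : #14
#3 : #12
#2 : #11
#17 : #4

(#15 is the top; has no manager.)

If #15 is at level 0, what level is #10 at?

Chain from #10 up to #15: #10 → #1 → #12 → #4 → #15. That is 4 steps up, so #10 is 4 levels below #15.

4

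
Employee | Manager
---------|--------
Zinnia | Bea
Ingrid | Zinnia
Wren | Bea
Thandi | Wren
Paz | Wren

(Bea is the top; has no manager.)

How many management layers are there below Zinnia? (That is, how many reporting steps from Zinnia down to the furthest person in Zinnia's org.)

1

The longest chain under Zinnia runs Zinnia → Ingrid, which is 1 level below Zinnia.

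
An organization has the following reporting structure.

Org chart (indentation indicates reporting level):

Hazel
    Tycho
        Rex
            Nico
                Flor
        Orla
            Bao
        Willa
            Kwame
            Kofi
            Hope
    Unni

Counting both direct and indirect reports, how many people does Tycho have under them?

9

Tycho directly manages Rex, Orla, Willa. Under Rex: Nico, Flor (2). Under Orla: Bao (1). Under Willa: Hope, Kofi, Kwame (3). So Tycho's organization is 3 direct reports plus everyone under them: 3 + 2 + 4 = 9.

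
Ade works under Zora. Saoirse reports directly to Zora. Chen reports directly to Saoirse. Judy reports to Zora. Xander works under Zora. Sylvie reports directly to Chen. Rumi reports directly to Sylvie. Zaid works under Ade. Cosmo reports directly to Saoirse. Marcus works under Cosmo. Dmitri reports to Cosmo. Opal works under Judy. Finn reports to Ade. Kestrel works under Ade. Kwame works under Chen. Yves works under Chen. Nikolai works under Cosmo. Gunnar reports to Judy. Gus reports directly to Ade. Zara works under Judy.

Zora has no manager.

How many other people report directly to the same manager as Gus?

3

Gus reports to Ade. Ade's other direct reports are Zaid, Finn, Kestrel — 3 peers.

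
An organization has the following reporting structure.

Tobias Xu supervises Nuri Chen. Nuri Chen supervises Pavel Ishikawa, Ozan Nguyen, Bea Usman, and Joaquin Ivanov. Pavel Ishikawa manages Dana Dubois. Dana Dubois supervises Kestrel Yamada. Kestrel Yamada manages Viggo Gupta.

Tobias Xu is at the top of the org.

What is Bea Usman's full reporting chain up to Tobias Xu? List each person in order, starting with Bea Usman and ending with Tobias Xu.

Bea Usman reports to Nuri Chen. Nuri Chen reports to Tobias Xu. Tobias Xu is at the top.

Bea Usman -> Nuri Chen -> Tobias Xu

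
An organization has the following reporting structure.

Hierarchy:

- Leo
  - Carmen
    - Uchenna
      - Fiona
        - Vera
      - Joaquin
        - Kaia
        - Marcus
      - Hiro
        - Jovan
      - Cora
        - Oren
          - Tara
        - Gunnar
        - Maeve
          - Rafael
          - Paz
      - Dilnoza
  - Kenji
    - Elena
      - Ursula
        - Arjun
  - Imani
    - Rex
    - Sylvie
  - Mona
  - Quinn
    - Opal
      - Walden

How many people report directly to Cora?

3

Cora directly manages Oren, Gunnar, Maeve. That is 3 direct reports.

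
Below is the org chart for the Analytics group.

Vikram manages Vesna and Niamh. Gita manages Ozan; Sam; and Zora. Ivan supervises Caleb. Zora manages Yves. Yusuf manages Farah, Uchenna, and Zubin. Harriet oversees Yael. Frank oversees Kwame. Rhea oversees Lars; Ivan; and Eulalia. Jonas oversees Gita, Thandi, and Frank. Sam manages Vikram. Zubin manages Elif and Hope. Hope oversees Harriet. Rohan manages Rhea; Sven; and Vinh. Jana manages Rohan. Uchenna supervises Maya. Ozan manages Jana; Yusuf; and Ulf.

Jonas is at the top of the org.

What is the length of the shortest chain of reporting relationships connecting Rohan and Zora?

Rohan is 3 levels below Gita, and Zora is 1 level below Gita (their lowest common manager). The shortest path runs up from Rohan to Gita and back down to Zora: 3 + 1 = 4 links.

4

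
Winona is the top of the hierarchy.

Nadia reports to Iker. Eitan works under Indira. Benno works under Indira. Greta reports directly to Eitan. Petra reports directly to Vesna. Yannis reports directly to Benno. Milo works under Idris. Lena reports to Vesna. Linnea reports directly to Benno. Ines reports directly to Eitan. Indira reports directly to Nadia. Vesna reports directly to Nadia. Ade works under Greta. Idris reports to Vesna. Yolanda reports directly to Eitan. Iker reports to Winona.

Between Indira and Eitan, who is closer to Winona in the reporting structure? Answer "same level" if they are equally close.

Indira is 3 levels below Winona; Eitan is 4. Indira is higher.

Indira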